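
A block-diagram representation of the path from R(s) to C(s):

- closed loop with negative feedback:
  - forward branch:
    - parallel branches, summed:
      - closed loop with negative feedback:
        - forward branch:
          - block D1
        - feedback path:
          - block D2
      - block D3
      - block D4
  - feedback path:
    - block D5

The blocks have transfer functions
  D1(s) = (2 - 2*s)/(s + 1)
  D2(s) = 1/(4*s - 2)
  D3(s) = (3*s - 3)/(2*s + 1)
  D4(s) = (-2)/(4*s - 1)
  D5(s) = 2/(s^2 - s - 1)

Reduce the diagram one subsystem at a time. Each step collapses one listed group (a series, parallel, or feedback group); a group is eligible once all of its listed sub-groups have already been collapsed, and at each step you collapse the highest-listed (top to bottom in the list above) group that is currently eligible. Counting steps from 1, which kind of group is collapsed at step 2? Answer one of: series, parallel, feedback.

Answer: parallel

Working:
Step 1. collapse the loop (D1 forward, D2 return)
Step 2. parallel reduction of [D1/(1+D1*D2)], D3, D4
Step 3. apply the feedback formula to ([D1/(1+D1*D2)]+D3+D4), D5
Step 2: parallel.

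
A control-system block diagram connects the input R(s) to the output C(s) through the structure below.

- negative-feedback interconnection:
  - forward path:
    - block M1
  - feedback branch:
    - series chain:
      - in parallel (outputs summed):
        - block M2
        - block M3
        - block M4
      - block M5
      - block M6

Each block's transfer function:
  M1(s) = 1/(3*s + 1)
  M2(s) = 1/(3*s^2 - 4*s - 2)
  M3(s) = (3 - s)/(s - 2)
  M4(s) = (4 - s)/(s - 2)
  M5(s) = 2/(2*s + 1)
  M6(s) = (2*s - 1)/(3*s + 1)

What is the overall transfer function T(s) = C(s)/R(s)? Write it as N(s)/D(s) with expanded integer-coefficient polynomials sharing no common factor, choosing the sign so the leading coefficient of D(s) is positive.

1. add M2, M3, M4 (parallel): (-6*s^3 + 29*s^2 - 23*s - 16)/(3*s^3 - 10*s^2 + 6*s + 4)
2. reduce the series chain (M2+M3+M4), M5, M6: (-24*s^4 + 128*s^3 - 150*s^2 - 18*s + 32)/(18*s^5 - 45*s^4 - 11*s^3 + 44*s^2 + 26*s + 4)
3. apply the feedback formula to M1, ((M2+M3+M4)*M5*M6), which is the overall transfer function T(s) = C(s)/R(s) in lowest terms

Final answer: (18*s^5 - 45*s^4 - 11*s^3 + 44*s^2 + 26*s + 4)/(54*s^6 - 117*s^5 - 102*s^4 + 249*s^3 - 28*s^2 + 20*s + 36)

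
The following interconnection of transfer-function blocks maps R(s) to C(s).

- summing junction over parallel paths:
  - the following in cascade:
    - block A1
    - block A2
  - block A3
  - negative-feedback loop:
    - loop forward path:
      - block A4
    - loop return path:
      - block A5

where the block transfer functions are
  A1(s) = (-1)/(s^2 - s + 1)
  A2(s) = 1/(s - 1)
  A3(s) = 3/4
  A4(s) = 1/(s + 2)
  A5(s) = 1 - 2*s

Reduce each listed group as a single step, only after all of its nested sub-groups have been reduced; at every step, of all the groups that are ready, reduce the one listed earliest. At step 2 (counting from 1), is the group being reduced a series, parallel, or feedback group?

1. reduce the series chain A1, A2
2. reduce the feedback loop with forward A4 and return A5
3. parallel reduction of (A1*A2), A3, [A4/(1+A4*A5)]
The group at step 2 is a feedback group.

Therefore the answer is feedback.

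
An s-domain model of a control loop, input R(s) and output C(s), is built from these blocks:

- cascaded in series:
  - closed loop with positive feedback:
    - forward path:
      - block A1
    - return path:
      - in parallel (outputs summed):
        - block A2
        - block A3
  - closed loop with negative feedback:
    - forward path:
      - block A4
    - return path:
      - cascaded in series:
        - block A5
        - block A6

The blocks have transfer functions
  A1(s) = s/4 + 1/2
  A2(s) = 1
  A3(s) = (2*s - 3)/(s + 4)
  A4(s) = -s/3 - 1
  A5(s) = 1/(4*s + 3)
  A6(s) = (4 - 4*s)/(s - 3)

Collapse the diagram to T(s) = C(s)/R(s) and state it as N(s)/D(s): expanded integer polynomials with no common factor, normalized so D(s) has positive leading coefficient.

Answer: (4*s^5 + 27*s^4 + 14*s^3 - 219*s^2 - 450*s - 216)/(48*s^4 - 9*s^3 - 398*s^2 + 149*s + 546)

Working:
1. reduce the parallel group A2, A3; result (3*s + 1)/(s + 4)
2. close the feedback loop around A1, (A2+A3); result (-s^2 - 6*s - 8)/(3*s^2 + 3*s - 14)
3. reduce the series chain A5, A6; result (4 - 4*s)/(4*s^2 - 9*s - 9)
4. close the feedback loop around A4, (A5*A6); result (-4*s^3 - 3*s^2 + 36*s + 27)/(16*s^2 - 19*s - 39)
5. series reduction of [A1/(1-A1*(A2+A3))], [A4/(1+A4*(A5*A6))], giving the overall T(s)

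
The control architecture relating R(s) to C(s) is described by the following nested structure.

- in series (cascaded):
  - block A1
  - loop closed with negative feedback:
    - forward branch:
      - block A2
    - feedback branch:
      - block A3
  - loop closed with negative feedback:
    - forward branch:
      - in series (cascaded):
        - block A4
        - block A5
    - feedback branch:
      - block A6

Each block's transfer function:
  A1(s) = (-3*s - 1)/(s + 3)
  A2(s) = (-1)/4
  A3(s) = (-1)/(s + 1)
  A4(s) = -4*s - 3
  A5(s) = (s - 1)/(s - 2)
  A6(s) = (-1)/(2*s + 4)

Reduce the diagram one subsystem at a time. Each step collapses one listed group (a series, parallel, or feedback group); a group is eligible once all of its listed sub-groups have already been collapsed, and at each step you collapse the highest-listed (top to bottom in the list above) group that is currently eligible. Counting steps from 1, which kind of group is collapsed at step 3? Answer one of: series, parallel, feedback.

Step 1. apply the feedback formula to A2, A3
Step 2. reduce the series chain A4, A5
Step 3. feedback reduction of (A4*A5), A6
Step 4. reduce the series chain A1, [A2/(1+A2*A3)], [(A4*A5)/(1+(A4*A5)*A6)]
Step 3 collapses a feedback group.

Final answer: feedback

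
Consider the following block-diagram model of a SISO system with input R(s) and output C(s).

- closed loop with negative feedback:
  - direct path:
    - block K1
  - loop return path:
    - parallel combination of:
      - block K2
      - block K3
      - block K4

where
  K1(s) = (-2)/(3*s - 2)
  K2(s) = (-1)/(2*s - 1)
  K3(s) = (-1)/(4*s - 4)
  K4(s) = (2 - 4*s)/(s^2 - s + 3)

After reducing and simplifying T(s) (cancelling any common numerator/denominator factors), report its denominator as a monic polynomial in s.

The answer is s^5 - 19*s^4/6 + 59*s^3/6 - 175*s^2/12 + 121*s/12 - 35/12.

Reasoning:
1. parallel reduction of K2, K3, K4 gives (-38*s^3 + 75*s^2 - 63*s + 23)/(8*s^4 - 20*s^3 + 40*s^2 - 40*s + 12)
2. collapse the loop (K1 forward, (K2+K3+K4) return) gives (-8*s^4 + 20*s^3 - 40*s^2 + 40*s - 12)/(12*s^5 - 38*s^4 + 118*s^3 - 175*s^2 + 121*s - 35)
That last expression is T(s), already simplified. Scaling its denominator by 1/12 (the reciprocal of the leading coefficient) yields the monic denominator.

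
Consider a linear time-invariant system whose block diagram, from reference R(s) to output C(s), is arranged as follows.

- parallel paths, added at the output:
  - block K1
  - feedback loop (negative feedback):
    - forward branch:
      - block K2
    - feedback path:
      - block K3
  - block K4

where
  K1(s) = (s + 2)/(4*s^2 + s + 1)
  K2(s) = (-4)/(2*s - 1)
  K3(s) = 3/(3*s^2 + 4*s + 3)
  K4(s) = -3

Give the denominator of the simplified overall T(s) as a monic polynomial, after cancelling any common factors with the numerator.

Reducing step by step:

Step 1: reduce the feedback loop with forward K2 and return K3: (-12*s^2 - 16*s - 12)/(6*s^3 + 5*s^2 + 2*s - 15)
Step 2: reduce the parallel group K1, [K2/(1+K2*K3)], K4: (-72*s^5 - 120*s^4 - 116*s^3 + 95*s^2 + 3)/(24*s^5 + 26*s^4 + 19*s^3 - 53*s^2 - 13*s - 15)
That last expression is T(s), already simplified. Scaling its denominator by 1/24 (the reciprocal of the leading coefficient) yields the monic denominator.

Answer: s^5 + 13*s^4/12 + 19*s^3/24 - 53*s^2/24 - 13*s/24 - 5/8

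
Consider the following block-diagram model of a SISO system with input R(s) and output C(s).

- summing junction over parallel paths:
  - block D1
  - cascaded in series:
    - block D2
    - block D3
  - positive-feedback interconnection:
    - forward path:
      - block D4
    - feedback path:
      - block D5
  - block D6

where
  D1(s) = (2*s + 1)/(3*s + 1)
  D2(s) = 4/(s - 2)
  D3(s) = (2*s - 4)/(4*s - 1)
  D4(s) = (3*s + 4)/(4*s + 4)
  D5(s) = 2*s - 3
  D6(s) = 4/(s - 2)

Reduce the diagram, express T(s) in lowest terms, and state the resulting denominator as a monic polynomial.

First reduce the diagram to T(s).

Step 1 - series reduction of D2, D3 -> 8/(4*s - 1)
Step 2 - close the feedback loop around D4, D5 -> (-3*s - 4)/(6*s^2 - 5*s - 16)
Step 3 - combine D1, (D2*D3), [D4/(1-D4*D5)], D6 in parallel -> (48*s^5 + 272*s^4 - 643*s^3 - 730*s^2 + 752*s + 280)/(72*s^5 - 198*s^4 - 95*s^3 + 395*s^2 + 38*s - 32)
That last expression is T(s), already simplified. Scaling its denominator by 1/72 (the reciprocal of the leading coefficient) yields the monic denominator.

Answer: s^5 - 11*s^4/4 - 95*s^3/72 + 395*s^2/72 + 19*s/36 - 4/9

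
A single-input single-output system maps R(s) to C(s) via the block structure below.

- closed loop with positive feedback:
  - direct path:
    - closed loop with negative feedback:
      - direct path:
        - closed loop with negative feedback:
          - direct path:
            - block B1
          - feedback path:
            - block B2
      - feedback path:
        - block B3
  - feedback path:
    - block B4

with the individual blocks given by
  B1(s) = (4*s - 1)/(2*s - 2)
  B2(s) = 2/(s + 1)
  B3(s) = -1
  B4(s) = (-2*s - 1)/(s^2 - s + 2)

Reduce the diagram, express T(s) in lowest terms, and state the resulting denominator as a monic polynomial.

First reduce the diagram to T(s).

Step 1. close the feedback loop around B1, B2 -> (4*s^2 + 3*s - 1)/(2*s^2 + 8*s - 4)
Step 2. reduce the feedback loop with forward [B1/(1+B1*B2)] and return B3 -> (-4*s^2 - 3*s + 1)/(2*s^2 - 5*s + 3)
Step 3. reduce the feedback loop with forward [[B1/(1+B1*B2)]/(1+[B1/(1+B1*B2)]*B3)] and return B4 -> (-4*s^4 + s^3 - 4*s^2 - 7*s + 2)/(2*s^4 - 15*s^3 + 2*s^2 - 14*s + 7)
No further cancellation is possible in the step-3 result, so that is T(s). Its denominator becomes monic after dividing by the leading coefficient 2.

Answer: s^4 - 15*s^3/2 + s^2 - 7*s + 7/2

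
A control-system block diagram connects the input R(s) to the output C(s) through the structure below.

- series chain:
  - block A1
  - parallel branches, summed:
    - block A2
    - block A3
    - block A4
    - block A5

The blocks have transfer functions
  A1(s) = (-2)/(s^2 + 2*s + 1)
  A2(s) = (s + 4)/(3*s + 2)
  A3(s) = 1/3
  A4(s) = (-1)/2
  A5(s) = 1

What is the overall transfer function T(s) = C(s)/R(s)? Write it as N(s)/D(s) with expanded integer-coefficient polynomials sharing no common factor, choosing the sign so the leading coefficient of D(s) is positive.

Reducing step by step:

Step 1: reduce the parallel group A2, A3, A4, A5 -> (21*s + 34)/(18*s + 12)
Step 2: series reduction of A1, (A2+A3+A4+A5): this yields T(s), and no further normalization is needed

Answer: (-21*s - 34)/(9*s^3 + 24*s^2 + 21*s + 6)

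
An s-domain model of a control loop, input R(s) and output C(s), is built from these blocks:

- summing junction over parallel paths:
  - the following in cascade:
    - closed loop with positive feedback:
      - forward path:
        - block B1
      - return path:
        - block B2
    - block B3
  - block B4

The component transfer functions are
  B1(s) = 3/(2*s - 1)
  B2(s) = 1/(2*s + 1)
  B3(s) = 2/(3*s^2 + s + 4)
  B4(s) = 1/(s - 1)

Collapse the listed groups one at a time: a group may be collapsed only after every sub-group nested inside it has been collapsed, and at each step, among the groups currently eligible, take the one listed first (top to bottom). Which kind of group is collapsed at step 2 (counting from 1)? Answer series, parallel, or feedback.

(1) apply the feedback formula to B1, B2
(2) reduce the series chain [B1/(1-B1*B2)], B3
(3) combine ([B1/(1-B1*B2)]*B3), B4 in parallel
Step 2 collapses a series group.

Answer: series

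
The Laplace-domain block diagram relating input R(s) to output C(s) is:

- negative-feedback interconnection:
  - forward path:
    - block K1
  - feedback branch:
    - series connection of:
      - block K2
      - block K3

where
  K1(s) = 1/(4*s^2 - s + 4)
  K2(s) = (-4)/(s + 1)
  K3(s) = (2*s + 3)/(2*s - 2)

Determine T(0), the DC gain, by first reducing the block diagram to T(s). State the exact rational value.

Answer: 1/10

Working:
Step 1: series reduction of K2, K3 = (-4*s - 6)/(s^2 - 1)
Step 2: reduce the feedback loop with forward K1 and return (K2*K3) = (s^2 - 1)/(4*s^4 - s^3 - 3*s - 10)
The step-2 result is T(s). Setting s = 0: T(0) = -1/(-10) = 1/10.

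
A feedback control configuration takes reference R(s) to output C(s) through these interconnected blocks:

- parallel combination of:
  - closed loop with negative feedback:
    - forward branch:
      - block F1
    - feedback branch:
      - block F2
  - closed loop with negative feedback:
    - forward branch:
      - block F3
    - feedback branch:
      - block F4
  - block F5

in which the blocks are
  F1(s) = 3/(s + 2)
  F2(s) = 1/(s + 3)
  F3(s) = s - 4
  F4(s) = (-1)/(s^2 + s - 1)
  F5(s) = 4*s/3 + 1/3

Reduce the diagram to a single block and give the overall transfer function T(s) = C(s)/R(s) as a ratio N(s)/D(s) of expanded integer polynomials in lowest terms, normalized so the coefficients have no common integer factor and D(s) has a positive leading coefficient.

Reducing step by step:

1. close the feedback loop around F1, F2 = (3*s + 9)/(s^2 + 5*s + 9)
2. apply the feedback formula to F3, F4 = (s^3 - 3*s^2 - 5*s + 4)/(s^2 + 3)
3. reduce the parallel group [F1/(1+F1*F2)], [F3/(1+F3*F4)], F5, which is the overall transfer function T(s) = C(s)/R(s) in lowest terms

Answer: (7*s^5 + 27*s^4 + 29*s^3 - 45*s^2 + 75*s + 216)/(3*s^4 + 15*s^3 + 36*s^2 + 45*s + 81)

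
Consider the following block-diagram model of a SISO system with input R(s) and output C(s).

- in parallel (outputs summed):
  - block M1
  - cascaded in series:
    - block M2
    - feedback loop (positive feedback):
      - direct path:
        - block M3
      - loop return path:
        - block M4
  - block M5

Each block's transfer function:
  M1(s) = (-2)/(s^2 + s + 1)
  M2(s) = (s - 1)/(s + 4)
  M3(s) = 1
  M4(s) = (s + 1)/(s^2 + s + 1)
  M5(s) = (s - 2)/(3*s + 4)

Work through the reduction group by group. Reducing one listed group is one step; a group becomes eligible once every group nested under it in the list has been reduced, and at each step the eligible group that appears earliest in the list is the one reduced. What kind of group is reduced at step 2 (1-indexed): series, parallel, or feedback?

The answer is series.

Reasoning:
Step 1 - feedback reduction of M3, M4
Step 2 - series reduction of M2, [M3/(1-M3*M4)]
Step 3 - sum the parallel branches M1, (M2*[M3/(1-M3*M4)]), M5
At step 2 the group reduced is series.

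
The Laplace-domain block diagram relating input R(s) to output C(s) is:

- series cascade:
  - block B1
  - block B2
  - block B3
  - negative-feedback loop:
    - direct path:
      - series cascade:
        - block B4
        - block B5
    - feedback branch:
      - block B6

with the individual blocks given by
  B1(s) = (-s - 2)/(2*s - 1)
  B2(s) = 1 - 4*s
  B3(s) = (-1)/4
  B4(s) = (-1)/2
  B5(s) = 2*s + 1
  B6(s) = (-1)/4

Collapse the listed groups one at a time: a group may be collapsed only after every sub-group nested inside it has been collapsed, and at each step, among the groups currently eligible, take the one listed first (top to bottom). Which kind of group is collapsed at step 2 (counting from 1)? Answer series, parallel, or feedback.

Step 1. cascade B4, B5
Step 2. close the feedback loop around (B4*B5), B6
Step 3. multiply B1, B2, B3, [(B4*B5)/(1+(B4*B5)*B6)] (series)
The group at step 2 is a feedback group.

Answer: feedback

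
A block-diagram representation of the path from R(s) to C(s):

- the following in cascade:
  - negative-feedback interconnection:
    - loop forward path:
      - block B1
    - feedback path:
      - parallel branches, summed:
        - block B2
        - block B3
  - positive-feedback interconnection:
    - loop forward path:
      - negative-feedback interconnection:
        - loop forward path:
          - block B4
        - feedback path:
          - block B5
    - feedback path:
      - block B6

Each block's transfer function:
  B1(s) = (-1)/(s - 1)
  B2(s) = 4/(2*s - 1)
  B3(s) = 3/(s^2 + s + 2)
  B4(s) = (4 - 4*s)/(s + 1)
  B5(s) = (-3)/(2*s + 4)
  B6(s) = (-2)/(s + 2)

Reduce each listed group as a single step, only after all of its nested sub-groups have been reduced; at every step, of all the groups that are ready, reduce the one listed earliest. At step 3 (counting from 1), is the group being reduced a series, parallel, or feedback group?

Step 1. reduce the parallel group B2, B3
Step 2. collapse the loop (B1 forward, (B2+B3) return)
Step 3. apply the feedback formula to B4, B5
Step 4. collapse the loop ([B4/(1+B4*B5)] forward, B6 return)
Step 5. multiply [B1/(1+B1*(B2+B3))], [[B4/(1+B4*B5)]/(1-[B4/(1+B4*B5)]*B6)] (series)
The group at step 3 is a feedback group.

Answer: feedback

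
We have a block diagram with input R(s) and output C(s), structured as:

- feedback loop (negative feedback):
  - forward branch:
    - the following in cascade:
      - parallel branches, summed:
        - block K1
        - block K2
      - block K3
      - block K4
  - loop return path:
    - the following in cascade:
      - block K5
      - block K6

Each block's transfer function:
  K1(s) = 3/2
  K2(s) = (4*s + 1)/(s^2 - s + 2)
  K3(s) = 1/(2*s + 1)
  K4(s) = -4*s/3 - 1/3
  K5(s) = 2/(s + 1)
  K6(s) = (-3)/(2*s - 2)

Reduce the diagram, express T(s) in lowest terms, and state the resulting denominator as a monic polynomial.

Step 1 - parallel reduction of K1, K2 = (3*s^2 + 5*s + 8)/(2*s^2 - 2*s + 4)
Step 2 - cascade (K1+K2), K3, K4 = (-12*s^3 - 23*s^2 - 37*s - 8)/(12*s^3 - 6*s^2 + 18*s + 12)
Step 3 - multiply K5, K6 (series) = (-3)/(s^2 - 1)
Step 4 - collapse the loop (((K1+K2)*K3*K4) forward, (K5*K6) return) = (-12*s^5 - 23*s^4 - 25*s^3 + 15*s^2 + 37*s + 8)/(12*s^5 - 6*s^4 + 42*s^3 + 87*s^2 + 93*s + 12)
That last expression is T(s), already simplified. Scaling its denominator by 1/12 (the reciprocal of the leading coefficient) yields the monic denominator.

Therefore the answer is s^5 - s^4/2 + 7*s^3/2 + 29*s^2/4 + 31*s/4 + 1.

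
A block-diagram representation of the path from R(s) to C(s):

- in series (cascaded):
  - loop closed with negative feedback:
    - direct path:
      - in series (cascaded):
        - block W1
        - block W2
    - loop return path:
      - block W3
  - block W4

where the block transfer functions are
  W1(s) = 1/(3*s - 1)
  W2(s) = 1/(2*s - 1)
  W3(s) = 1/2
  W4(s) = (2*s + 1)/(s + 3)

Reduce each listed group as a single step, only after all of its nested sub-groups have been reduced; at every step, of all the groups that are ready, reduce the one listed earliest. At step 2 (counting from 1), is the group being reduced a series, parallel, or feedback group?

Reducing step by step:

[1] series reduction of W1, W2
[2] reduce the feedback loop with forward (W1*W2) and return W3
[3] reduce the series chain [(W1*W2)/(1+(W1*W2)*W3)], W4
Step 2 collapses a feedback group.

Answer: feedback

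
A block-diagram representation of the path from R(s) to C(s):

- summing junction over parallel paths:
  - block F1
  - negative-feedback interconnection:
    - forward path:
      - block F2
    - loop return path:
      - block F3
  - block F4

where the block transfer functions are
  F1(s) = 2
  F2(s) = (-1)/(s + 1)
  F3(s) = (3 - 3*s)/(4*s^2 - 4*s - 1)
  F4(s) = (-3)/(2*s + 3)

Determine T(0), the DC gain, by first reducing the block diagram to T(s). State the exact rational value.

Reducing step by step:

Step 1. collapse the loop (F2 forward, F3 return) gives (-4*s^2 + 4*s + 1)/(4*s^3 - 2*s - 4)
Step 2. reduce the parallel group F1, [F2/(1+F2*F3)], F4 gives (16*s^4 + 4*s^3 - 12*s^2 - 8*s - 9)/(8*s^4 + 12*s^3 - 4*s^2 - 14*s - 12)
Step 2 gives the overall T(s). Then T(0) = -9/(-12) = 3/4.

Answer: 3/4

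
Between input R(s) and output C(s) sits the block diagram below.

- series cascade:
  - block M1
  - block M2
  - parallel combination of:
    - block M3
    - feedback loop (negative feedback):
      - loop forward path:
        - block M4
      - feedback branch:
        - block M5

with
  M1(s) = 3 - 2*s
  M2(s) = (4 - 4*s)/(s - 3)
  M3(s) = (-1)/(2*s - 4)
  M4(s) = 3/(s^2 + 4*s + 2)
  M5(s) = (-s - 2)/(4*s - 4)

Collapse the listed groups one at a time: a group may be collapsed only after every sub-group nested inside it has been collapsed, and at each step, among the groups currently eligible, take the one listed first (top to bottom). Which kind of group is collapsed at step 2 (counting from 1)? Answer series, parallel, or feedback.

Answer: parallel

Working:
(1) collapse the loop (M4 forward, M5 return)
(2) add M3, [M4/(1+M4*M5)] (parallel)
(3) combine M1, M2, (M3+[M4/(1+M4*M5)]) in series
So the answer for step 2 is parallel.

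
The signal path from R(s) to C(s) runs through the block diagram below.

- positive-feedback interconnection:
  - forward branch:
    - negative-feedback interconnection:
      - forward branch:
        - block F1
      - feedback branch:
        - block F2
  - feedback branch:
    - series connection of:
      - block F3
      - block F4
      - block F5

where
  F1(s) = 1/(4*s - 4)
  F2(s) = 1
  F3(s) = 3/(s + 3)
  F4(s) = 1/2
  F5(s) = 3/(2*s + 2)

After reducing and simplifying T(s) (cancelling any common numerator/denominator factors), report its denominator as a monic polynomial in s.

First reduce the diagram to T(s).

Step 1 - reduce the feedback loop with forward F1 and return F2 -> 1/(4*s - 3)
Step 2 - cascade F3, F4, F5 -> 9/(4*s^2 + 16*s + 12)
Step 3 - collapse the loop ([F1/(1+F1*F2)] forward, (F3*F4*F5) return) -> (4*s^2 + 16*s + 12)/(16*s^3 + 52*s^2 - 45)
Step 3 gives the fully reduced T(s), with no common factor left to cancel. The denominator's leading coefficient is 16, so divide each of its coefficients by 16 to get the monic form.

Answer: s^3 + 13*s^2/4 - 45/16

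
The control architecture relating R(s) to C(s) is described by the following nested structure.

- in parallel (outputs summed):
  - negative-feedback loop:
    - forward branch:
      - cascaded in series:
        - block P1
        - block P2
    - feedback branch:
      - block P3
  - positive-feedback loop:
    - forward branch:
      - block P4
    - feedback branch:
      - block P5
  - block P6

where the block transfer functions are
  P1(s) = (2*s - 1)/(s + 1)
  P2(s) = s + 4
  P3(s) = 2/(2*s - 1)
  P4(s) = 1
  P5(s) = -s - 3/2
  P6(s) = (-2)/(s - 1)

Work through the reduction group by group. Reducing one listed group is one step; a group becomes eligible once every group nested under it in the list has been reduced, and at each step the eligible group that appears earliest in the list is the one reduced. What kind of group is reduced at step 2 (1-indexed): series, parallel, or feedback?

Step 1: reduce the series chain P1, P2
Step 2: apply the feedback formula to (P1*P2), P3
Step 3: reduce the feedback loop with forward P4 and return P5
Step 4: parallel reduction of [(P1*P2)/(1+(P1*P2)*P3)], [P4/(1-P4*P5)], P6
The group at step 2 is a feedback group.

Answer: feedback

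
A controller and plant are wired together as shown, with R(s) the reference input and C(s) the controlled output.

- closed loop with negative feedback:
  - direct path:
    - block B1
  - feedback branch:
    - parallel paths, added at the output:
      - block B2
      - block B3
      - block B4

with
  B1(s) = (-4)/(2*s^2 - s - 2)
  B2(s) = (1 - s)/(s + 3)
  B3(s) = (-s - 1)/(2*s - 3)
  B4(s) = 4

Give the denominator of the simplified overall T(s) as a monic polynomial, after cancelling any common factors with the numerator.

1. add B2, B3, B4 (parallel) -> (5*s^2 + 13*s - 42)/(2*s^2 + 3*s - 9)
2. apply the feedback formula to B1, (B2+B3+B4) -> (-8*s^2 - 12*s + 36)/(4*s^4 + 4*s^3 - 45*s^2 - 49*s + 186)
No further cancellation is possible in the step-2 result, so that is T(s). Its denominator becomes monic after dividing by the leading coefficient 4.

Final answer: s^4 + s^3 - 45*s^2/4 - 49*s/4 + 93/2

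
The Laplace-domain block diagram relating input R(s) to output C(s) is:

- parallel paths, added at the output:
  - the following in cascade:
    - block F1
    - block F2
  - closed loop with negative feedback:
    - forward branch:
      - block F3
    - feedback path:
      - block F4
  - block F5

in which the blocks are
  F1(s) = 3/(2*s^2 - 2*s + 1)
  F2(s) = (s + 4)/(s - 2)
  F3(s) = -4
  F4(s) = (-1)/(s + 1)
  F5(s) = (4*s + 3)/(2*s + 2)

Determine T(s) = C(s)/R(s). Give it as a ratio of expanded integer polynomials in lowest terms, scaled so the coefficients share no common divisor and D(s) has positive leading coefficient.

The answer is (-8*s^5 + 38*s^4 - 42*s^3 + 61*s^2 + 195*s + 106)/(4*s^5 + 12*s^4 - 42*s^3 - 4*s^2 + 26*s - 20).

Reasoning:
(1) series reduction of F1, F2, giving (3*s + 12)/(2*s^3 - 6*s^2 + 5*s - 2)
(2) feedback reduction of F3, F4, giving (-4*s - 4)/(s + 5)
(3) parallel reduction of (F1*F2), [F3/(1+F3*F4)], F5, giving the overall T(s)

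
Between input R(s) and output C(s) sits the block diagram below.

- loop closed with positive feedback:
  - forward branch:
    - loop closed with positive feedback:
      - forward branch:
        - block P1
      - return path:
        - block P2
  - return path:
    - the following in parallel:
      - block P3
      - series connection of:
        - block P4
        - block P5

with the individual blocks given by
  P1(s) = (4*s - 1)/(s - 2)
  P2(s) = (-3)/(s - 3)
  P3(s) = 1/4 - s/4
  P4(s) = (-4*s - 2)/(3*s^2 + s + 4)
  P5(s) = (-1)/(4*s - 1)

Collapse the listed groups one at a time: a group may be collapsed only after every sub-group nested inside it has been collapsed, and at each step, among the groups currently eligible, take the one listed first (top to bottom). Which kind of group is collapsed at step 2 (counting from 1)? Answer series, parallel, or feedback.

[1] reduce the feedback loop with forward P1 and return P2
[2] multiply P4, P5 (series)
[3] sum the parallel branches P3, (P4*P5)
[4] close the feedback loop around [P1/(1-P1*P2)], (P3+(P4*P5))
So the answer for step 2 is series.

Therefore the answer is series.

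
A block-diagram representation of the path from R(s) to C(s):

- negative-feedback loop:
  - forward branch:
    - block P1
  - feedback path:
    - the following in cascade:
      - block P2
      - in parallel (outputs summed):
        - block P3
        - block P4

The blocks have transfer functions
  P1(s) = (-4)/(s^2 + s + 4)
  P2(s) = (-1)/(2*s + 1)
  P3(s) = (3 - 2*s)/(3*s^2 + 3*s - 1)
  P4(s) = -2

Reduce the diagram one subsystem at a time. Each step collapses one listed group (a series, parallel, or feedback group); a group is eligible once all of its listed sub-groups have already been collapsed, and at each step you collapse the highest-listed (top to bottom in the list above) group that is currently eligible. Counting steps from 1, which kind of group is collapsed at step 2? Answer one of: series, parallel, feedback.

Step 1: add P3, P4 (parallel)
Step 2: combine P2, (P3+P4) in series
Step 3: close the feedback loop around P1, (P2*(P3+P4))
So the answer for step 2 is series.

Therefore the answer is series.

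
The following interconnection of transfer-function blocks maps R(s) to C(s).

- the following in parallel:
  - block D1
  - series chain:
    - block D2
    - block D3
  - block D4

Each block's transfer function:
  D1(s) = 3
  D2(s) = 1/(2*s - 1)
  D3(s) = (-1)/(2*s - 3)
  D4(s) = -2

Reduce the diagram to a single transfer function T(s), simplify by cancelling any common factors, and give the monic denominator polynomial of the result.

Reducing step by step:

Step 1 - combine D2, D3 in series gives (-1)/(4*s^2 - 8*s + 3)
Step 2 - add D1, (D2*D3), D4 (parallel) gives (4*s^2 - 8*s + 2)/(4*s^2 - 8*s + 3)
The result of step 2 is T(s) in lowest terms. Its denominator has leading coefficient 4; dividing the denominator through by 4 makes it monic.

Answer: s^2 - 2*s + 3/4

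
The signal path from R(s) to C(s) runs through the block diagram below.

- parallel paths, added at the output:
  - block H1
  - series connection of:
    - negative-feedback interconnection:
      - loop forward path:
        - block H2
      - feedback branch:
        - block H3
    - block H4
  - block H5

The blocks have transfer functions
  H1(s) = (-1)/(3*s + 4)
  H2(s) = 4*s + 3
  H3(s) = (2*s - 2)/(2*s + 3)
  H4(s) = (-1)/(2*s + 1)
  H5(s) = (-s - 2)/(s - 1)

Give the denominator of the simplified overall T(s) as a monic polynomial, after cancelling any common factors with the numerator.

[1] collapse the loop (H2 forward, H3 return): (8*s^2 + 18*s + 9)/(8*s^2 - 3)
[2] combine [H2/(1+H2*H3)], H4 in series: (-8*s^2 - 18*s - 9)/(16*s^3 + 8*s^2 - 6*s - 3)
[3] sum the parallel branches H1, ([H2/(1+H2*H3)]*H4), H5: (-48*s^5 - 224*s^4 - 244*s^3 + 6*s^2 + 138*s + 57)/(48*s^5 + 40*s^4 - 74*s^3 - 47*s^2 + 21*s + 12)
Step 3 gives the fully reduced T(s), with no common factor left to cancel. The denominator's leading coefficient is 48, so divide each of its coefficients by 48 to get the monic form.

Final answer: s^5 + 5*s^4/6 - 37*s^3/24 - 47*s^2/48 + 7*s/16 + 1/4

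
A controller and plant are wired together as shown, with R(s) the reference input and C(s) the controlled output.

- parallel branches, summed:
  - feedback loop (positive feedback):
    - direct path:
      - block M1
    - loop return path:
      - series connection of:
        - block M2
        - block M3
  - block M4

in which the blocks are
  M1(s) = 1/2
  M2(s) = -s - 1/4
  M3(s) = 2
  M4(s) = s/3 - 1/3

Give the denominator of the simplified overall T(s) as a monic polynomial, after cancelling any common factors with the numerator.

Answer: s + 5/4

Working:
1. cascade M2, M3; result -2*s - 1/2
2. feedback reduction of M1, (M2*M3); result 2/(4*s + 5)
3. reduce the parallel group [M1/(1-M1*(M2*M3))], M4; result (4*s^2 + s + 1)/(12*s + 15)
No further cancellation is possible in the step-3 result, so that is T(s). Its denominator becomes monic after dividing by the leading coefficient 12.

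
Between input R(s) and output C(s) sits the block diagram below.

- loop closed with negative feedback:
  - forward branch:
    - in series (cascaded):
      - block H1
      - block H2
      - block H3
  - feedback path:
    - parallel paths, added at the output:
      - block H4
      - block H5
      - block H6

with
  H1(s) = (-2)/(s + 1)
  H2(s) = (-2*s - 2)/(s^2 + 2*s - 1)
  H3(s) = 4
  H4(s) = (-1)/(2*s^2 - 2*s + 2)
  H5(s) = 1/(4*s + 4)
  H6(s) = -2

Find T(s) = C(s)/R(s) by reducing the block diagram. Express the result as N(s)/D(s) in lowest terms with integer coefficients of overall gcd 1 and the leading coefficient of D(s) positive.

1. reduce the series chain H1, H2, H3 gives 16/(s^2 + 2*s - 1)
2. parallel reduction of H4, H5, H6 gives (-8*s^3 + s^2 - 3*s - 9)/(4*s^3 + 4)
3. feedback reduction of (H1*H2*H3), (H4+H5+H6): this yields T(s), and no further normalization is needed

Answer: (16*s^3 + 16)/(s^5 + 2*s^4 - 33*s^3 + 5*s^2 - 10*s - 37)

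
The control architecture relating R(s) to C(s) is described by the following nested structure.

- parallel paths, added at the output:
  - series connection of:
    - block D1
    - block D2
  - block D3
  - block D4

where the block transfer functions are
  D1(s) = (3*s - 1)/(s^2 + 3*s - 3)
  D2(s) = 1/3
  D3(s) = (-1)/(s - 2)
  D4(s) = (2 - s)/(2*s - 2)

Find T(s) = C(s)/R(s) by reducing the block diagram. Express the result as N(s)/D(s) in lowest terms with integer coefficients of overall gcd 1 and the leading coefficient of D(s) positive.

Step 1 - combine D1, D2 in series = (3*s - 1)/(3*s^2 + 9*s - 9)
Step 2 - combine (D1*D2), D3, D4 in parallel - this is the overall T(s), already in the required normalized form

Final answer: (-3*s^4 + 3*s^3 + s^2 - 18*s + 14)/(6*s^4 - 60*s^2 + 90*s - 36)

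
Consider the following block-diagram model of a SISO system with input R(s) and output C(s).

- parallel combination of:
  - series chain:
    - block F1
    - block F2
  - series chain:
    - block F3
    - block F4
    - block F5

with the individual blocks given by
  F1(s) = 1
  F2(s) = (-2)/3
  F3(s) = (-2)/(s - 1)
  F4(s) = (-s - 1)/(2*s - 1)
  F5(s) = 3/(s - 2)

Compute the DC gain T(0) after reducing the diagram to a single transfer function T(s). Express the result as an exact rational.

Answer: -11/3

Working:
Step 1. combine F1, F2 in series -> (-2)/3
Step 2. cascade F3, F4, F5 -> (6*s + 6)/(2*s^3 - 7*s^2 + 7*s - 2)
Step 3. reduce the parallel group (F1*F2), (F3*F4*F5) -> (-4*s^3 + 14*s^2 + 4*s + 22)/(6*s^3 - 21*s^2 + 21*s - 6)
That last expression is T(s); at s = 0 only the constant terms survive, so T(0) = 22/(-6) = -11/3.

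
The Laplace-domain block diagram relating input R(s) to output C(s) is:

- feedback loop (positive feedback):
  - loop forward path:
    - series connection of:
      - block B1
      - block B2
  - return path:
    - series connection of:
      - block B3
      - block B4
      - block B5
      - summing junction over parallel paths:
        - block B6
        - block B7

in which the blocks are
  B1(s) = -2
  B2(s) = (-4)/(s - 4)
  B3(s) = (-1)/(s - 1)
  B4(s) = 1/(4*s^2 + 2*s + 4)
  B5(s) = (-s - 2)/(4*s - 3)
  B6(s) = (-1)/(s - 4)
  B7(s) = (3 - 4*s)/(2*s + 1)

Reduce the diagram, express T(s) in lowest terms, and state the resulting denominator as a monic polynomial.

First reduce the diagram to T(s).

(1) cascade B1, B2: 8/(s - 4)
(2) combine B6, B7 in parallel: (-4*s^2 + 17*s - 13)/(2*s^2 - 7*s - 4)
(3) series reduction of B3, B4, B5, (B6+B7): (-4*s^2 + 5*s + 26)/(32*s^5 - 120*s^4 - 16*s^3 - 78*s^2 + 44*s + 48)
(4) reduce the feedback loop with forward (B1*B2) and return (B3*B4*B5*(B6+B7)): (128*s^5 - 480*s^4 - 64*s^3 - 312*s^2 + 176*s + 192)/(16*s^6 - 124*s^5 + 232*s^4 - 7*s^3 + 194*s^2 - 84*s - 200)
The result of step 4 is T(s) in lowest terms. Its denominator has leading coefficient 16; dividing the denominator through by 16 makes it monic.

Answer: s^6 - 31*s^5/4 + 29*s^4/2 - 7*s^3/16 + 97*s^2/8 - 21*s/4 - 25/2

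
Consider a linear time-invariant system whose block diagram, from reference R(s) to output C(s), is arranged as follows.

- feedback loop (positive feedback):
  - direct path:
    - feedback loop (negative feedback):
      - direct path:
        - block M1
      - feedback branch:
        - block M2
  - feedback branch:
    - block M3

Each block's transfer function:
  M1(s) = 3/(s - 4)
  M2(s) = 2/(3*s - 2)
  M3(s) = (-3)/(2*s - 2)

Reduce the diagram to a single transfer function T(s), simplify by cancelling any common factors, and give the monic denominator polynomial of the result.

First reduce the diagram to T(s).

Step 1: apply the feedback formula to M1, M2, giving (9*s - 6)/(3*s^2 - 14*s + 14)
Step 2: reduce the feedback loop with forward [M1/(1+M1*M2)] and return M3, giving (18*s^2 - 30*s + 12)/(6*s^3 - 34*s^2 + 83*s - 46)
No further cancellation is possible in the step-2 result, so that is T(s). Its denominator becomes monic after dividing by the leading coefficient 6.

Answer: s^3 - 17*s^2/3 + 83*s/6 - 23/3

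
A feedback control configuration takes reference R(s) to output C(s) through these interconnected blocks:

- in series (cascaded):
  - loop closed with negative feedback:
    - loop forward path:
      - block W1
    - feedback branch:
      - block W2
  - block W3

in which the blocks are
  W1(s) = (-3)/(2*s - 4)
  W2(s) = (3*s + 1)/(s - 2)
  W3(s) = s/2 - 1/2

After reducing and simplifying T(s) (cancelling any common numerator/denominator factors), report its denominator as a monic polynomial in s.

Reducing step by step:

1. feedback reduction of W1, W2 = (6 - 3*s)/(2*s^2 - 17*s + 5)
2. cascade [W1/(1+W1*W2)], W3 = (-3*s^2 + 9*s - 6)/(4*s^2 - 34*s + 10)
That last expression is T(s), already simplified. Scaling its denominator by 1/4 (the reciprocal of the leading coefficient) yields the monic denominator.

Answer: s^2 - 17*s/2 + 5/2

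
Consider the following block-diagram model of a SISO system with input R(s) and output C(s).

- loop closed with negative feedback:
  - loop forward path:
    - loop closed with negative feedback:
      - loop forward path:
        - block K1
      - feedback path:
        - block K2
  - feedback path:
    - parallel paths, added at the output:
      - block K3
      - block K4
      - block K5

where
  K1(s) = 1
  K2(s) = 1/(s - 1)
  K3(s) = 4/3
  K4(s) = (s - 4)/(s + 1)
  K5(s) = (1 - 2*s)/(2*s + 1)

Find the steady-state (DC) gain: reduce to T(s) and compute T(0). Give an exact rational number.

Reducing step by step:

[1] collapse the loop (K1 forward, K2 return), giving (s - 1)/s
[2] add K3, K4, K5 (parallel), giving (8*s^2 - 12*s - 5)/(6*s^2 + 9*s + 3)
[3] feedback reduction of [K1/(1+K1*K2)], (K3+K4+K5), giving (6*s^3 + 3*s^2 - 6*s - 3)/(14*s^3 - 11*s^2 + 10*s + 5)
That last expression is T(s); at s = 0 only the constant terms survive, so T(0) = -3/5.

Answer: -3/5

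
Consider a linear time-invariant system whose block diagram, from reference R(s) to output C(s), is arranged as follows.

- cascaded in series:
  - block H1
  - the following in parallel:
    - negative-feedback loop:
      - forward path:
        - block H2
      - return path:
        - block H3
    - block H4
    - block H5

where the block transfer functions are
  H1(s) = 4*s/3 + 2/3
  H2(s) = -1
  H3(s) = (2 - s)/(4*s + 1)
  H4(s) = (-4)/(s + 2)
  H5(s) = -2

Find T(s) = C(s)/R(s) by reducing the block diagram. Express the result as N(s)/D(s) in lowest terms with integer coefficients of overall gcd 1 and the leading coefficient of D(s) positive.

(1) close the feedback loop around H2, H3 = (-4*s - 1)/(5*s - 1)
(2) add [H2/(1+H2*H3)], H4, H5 (parallel) = (-14*s^2 - 47*s + 6)/(5*s^2 + 9*s - 2)
(3) series reduction of H1, ([H2/(1+H2*H3)]+H4+H5); the result is T(s) itself (integer coefficients, no common factor, positive leading denominator coefficient)

Therefore the answer is (-56*s^3 - 216*s^2 - 70*s + 12)/(15*s^2 + 27*s - 6).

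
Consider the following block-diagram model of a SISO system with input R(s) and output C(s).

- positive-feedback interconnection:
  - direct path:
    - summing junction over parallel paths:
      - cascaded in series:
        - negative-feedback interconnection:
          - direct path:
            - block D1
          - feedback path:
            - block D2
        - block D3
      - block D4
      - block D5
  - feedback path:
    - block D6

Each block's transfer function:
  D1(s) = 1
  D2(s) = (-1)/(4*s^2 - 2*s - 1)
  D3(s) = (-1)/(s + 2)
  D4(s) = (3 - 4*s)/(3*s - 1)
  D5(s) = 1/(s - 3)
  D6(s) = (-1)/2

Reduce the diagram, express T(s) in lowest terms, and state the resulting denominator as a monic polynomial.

Answer: s^5 - s^4 + 3*s^3/4 - 49*s^2/8 + 7*s/2 + 19/8

Working:
1. collapse the loop (D1 forward, D2 return): (4*s^2 - 2*s - 1)/(4*s^2 - 2*s - 2)
2. series reduction of [D1/(1+D1*D2)], D3: (-4*s^2 + 2*s + 1)/(4*s^3 + 6*s^2 - 6*s - 4)
3. sum the parallel branches ([D1/(1+D1*D2)]*D3), D4, D5: (-16*s^5 + 36*s^4 + 138*s^3 - 181*s^2 - 16*s + 43)/(12*s^5 - 22*s^4 - 66*s^3 + 66*s^2 + 22*s - 12)
4. feedback reduction of (([D1/(1+D1*D2)]*D3)+D4+D5), D6: (-32*s^5 + 72*s^4 + 276*s^3 - 362*s^2 - 32*s + 86)/(8*s^5 - 8*s^4 + 6*s^3 - 49*s^2 + 28*s + 19)
No further cancellation is possible in the step-4 result, so that is T(s). Its denominator becomes monic after dividing by the leading coefficient 8.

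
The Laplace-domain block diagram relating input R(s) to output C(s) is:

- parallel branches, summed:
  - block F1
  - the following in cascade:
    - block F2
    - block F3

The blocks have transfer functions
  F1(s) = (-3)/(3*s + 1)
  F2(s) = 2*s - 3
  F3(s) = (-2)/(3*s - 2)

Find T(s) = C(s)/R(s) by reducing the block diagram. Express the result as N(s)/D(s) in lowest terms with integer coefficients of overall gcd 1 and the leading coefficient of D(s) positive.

(1) reduce the series chain F2, F3 -> (6 - 4*s)/(3*s - 2)
(2) add F1, (F2*F3) (parallel), which is the overall transfer function T(s) = C(s)/R(s) in lowest terms

Final answer: (-12*s^2 + 5*s + 12)/(9*s^2 - 3*s - 2)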